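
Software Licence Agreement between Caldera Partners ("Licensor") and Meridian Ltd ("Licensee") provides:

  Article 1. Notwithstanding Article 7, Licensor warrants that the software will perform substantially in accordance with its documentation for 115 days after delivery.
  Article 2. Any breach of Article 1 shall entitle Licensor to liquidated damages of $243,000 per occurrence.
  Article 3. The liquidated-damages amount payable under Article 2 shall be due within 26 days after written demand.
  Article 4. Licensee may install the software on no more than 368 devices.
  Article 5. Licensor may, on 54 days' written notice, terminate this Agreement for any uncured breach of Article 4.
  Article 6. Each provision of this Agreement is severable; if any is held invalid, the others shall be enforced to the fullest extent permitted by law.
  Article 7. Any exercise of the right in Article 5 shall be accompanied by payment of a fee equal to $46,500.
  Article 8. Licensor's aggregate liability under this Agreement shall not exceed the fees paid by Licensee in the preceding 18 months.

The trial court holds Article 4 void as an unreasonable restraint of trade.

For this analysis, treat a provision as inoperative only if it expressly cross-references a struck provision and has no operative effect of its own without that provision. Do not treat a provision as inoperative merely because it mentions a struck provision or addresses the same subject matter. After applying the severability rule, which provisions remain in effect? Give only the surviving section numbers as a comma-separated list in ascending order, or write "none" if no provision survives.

1, 2, 3, 6, 8

Article 4 is struck. The only function of Article 5 is the termination right for breach of Article 4, so it cannot stand once Article 4 is removed. Article 7 operates only by reference to Article 5, so it falls with Article 5. Article 1 mentions Article 7 but its own obligation stands independently of Article 7, so Article 1 is not affected. Under the severability clause in Article 6, the remaining provisions continue in force. The provisions still in force are Article 1, Article 2, Article 3, Article 6, and Article 8.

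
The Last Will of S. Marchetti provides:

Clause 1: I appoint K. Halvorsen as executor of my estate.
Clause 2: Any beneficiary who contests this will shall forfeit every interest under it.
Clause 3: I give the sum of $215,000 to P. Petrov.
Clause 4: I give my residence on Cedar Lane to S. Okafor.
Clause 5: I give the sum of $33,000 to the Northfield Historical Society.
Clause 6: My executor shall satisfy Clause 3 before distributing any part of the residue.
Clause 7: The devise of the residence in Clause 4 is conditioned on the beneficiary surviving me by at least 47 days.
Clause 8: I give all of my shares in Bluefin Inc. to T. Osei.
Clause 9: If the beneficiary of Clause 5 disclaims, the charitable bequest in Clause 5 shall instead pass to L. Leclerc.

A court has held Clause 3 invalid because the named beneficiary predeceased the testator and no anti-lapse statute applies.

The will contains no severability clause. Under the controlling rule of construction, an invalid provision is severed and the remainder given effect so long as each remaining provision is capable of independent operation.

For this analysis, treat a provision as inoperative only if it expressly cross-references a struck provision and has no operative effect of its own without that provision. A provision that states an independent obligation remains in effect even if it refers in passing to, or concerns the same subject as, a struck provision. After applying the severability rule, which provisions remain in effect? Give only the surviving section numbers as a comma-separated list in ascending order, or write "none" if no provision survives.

1, 2, 4, 5, 7, 8, 9

Clause 3 is struck. Clause 6 operates only by reference to Clause 3, so it falls with Clause 3. Under the stated default rule, only provisions that cannot operate independently fall away; the rest are enforced. That leaves Clause 1, Clause 2, Clause 4, Clause 5, Clause 7, Clause 8, and Clause 9 in effect.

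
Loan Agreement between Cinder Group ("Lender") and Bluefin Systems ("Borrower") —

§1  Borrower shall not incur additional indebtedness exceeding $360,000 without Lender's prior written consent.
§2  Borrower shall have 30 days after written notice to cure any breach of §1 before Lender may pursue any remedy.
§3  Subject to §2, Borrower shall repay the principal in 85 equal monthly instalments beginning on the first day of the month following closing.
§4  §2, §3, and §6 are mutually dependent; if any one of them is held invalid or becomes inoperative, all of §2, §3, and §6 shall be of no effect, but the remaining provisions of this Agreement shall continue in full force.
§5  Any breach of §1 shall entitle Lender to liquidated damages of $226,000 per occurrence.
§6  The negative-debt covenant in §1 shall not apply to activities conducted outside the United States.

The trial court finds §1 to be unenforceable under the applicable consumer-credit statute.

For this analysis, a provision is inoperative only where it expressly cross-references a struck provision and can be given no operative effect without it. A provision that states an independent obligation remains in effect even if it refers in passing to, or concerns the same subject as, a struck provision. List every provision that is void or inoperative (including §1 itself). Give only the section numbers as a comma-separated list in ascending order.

1, 2, 3, 5, 6

§1 is struck. §2 has no operative effect of its own apart from §1 and is therefore inoperative. The whole of §5 is the liquidated-damages amount, defined by reference to §1, so §5 cannot stand once §1 is removed. §6 operates only by reference to §1, so it falls with §1. §4 declares §2, §3, and §6 mutually dependent; since one of them has fallen, all of them are of no effect. That brings down §3 as well. The remainder continues in force under §4. Only §4 remains in effect.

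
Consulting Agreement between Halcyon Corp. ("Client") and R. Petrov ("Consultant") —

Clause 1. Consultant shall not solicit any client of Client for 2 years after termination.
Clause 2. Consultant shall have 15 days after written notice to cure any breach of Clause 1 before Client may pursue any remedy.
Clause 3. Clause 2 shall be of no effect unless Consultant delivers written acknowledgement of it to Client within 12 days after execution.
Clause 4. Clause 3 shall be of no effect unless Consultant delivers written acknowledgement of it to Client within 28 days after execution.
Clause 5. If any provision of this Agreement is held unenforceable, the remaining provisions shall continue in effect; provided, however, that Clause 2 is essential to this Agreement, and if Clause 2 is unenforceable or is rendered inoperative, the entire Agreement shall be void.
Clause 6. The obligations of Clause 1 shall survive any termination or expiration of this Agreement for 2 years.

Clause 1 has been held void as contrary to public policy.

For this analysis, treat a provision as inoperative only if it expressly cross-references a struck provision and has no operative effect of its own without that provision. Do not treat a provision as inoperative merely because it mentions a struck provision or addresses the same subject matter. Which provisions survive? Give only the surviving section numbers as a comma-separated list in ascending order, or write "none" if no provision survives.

none

Clause 1 is struck. Clause 2 merely fixes the cure period for breach of Clause 1; with Clause 1 gone it has nothing to operate on and falls away. Clause 6 operates only by reference to Clause 1, so it falls with Clause 1. Clause 3 merely fixes the acknowledgement condition for Clause 2; with Clause 2 gone it has nothing to operate on and falls away. Clause 4 has no operative effect of its own apart from Clause 3 and is therefore inoperative. Clause 5 makes Clause 2 an essential term, and Clause 2 has been rendered inoperative by the cascade; under Clause 5, the entire Agreement is therefore void. No provision of the Agreement survives.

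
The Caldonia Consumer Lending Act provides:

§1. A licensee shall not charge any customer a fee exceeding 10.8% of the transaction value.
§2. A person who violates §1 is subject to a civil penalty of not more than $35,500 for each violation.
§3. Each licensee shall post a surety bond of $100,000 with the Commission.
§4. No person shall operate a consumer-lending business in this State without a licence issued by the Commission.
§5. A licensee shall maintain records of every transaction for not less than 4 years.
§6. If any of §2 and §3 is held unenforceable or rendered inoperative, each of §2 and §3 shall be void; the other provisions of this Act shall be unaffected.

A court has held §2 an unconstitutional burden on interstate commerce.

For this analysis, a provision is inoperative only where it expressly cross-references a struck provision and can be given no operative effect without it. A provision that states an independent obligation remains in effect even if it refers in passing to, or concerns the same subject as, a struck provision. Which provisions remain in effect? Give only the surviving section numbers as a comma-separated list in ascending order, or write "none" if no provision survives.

1, 4, 5, 6

§2 is struck. No other provision's operative terms depend on §2. §6 declares §2 and §3 mutually dependent; since one of them has fallen, all of them are of no effect. That brings down §3 as well. The remainder continues in force under §6. That leaves §1, §4, §5, and §6 in effect.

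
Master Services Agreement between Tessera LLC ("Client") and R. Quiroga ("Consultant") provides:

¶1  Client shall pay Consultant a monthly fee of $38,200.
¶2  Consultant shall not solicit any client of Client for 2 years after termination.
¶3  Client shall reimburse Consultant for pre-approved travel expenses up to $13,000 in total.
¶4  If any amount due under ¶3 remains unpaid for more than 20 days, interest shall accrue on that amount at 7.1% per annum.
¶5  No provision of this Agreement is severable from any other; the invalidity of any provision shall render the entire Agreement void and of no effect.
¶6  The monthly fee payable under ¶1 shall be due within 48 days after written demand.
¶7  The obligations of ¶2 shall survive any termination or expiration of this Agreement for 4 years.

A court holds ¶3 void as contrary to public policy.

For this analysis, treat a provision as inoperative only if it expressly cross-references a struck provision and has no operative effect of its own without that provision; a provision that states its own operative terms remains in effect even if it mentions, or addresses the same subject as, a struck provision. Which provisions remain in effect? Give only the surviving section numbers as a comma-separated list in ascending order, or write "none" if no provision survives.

¶3 is struck. The whole of ¶4 is the default interest on the expense reimbursement, defined by reference to ¶3, so ¶4 cannot stand once ¶3 is removed. ¶5 provides that the Agreement is not severable, so the invalidity of any one provision voids the entire Agreement. No provision of the Agreement survives.

none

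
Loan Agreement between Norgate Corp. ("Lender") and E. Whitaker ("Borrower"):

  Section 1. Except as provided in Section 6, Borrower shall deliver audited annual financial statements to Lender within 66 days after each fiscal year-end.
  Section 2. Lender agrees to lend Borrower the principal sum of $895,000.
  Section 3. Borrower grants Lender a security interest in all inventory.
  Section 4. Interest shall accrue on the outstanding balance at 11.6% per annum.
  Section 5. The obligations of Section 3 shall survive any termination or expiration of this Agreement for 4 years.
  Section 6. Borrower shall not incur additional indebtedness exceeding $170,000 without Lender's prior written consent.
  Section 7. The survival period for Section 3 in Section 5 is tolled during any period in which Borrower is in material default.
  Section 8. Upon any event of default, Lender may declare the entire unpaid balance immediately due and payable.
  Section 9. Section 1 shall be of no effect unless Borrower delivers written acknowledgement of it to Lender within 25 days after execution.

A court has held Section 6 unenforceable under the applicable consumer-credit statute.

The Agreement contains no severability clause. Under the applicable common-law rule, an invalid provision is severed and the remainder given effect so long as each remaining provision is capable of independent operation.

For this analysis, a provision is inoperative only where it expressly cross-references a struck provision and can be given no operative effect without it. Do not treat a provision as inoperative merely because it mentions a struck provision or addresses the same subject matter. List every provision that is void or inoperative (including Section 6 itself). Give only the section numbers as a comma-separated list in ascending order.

Section 6 is struck. Section 1 mentions Section 6 but its own obligation stands independently of Section 6, so Section 1 is not affected. Nothing else in the Agreement is defined by reference to Section 6. Under the stated default rule, only provisions that cannot operate independently fall away; the rest are enforced. The provisions still in force are Section 1, Section 2, Section 3, Section 4, Section 5, Section 7, Section 8, and Section 9.

6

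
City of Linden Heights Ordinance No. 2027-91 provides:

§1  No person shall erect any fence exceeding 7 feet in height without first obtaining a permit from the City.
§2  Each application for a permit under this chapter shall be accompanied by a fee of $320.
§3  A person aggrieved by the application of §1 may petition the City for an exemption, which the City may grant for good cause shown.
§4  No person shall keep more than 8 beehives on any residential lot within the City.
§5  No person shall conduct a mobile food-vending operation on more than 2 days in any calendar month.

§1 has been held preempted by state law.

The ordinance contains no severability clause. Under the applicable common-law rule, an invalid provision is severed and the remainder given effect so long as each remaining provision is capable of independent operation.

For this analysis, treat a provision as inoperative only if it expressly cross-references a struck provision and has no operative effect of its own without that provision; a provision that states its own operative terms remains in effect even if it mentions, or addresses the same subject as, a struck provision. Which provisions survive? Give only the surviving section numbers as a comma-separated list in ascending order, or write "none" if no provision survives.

§1 is struck. §3 operates only by reference to §1, so it falls with §1. With no severability clause, the stated default rule severs what cannot stand and enforces each remaining provision that can operate on its own. §2, §4, and §5 remain in effect.

2, 4, 5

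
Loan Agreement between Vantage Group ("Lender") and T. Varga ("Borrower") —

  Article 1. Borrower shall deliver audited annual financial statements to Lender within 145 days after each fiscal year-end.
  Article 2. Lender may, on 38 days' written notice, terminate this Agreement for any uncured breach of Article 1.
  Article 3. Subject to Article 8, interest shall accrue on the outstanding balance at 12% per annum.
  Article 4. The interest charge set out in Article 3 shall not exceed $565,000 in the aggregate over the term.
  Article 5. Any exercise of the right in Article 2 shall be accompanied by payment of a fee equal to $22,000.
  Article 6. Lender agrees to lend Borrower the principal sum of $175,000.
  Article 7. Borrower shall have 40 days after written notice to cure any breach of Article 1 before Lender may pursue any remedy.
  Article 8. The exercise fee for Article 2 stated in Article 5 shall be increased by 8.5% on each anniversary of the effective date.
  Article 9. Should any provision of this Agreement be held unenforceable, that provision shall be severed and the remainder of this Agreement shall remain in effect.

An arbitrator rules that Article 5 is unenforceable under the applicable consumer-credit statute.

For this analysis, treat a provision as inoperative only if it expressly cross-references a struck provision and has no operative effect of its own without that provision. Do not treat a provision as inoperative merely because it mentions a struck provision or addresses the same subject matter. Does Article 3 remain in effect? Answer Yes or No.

Yes

Article 5 is struck. The whole of Article 8 is the escalation of the exercise fee for Article 2, defined by reference to Article 5, so Article 8 cannot stand once Article 5 is removed. Article 3 mentions Article 8 but its own obligation stands independently of Article 8, so Article 3 is not affected. Article 9 is a severability clause and preserves every provision that can still be given independent effect. The provisions still in force are Article 1, Article 2, Article 3, Article 4, Article 6, Article 7, and Article 9. Article 3 is among the surviving provisions, so the answer is yes.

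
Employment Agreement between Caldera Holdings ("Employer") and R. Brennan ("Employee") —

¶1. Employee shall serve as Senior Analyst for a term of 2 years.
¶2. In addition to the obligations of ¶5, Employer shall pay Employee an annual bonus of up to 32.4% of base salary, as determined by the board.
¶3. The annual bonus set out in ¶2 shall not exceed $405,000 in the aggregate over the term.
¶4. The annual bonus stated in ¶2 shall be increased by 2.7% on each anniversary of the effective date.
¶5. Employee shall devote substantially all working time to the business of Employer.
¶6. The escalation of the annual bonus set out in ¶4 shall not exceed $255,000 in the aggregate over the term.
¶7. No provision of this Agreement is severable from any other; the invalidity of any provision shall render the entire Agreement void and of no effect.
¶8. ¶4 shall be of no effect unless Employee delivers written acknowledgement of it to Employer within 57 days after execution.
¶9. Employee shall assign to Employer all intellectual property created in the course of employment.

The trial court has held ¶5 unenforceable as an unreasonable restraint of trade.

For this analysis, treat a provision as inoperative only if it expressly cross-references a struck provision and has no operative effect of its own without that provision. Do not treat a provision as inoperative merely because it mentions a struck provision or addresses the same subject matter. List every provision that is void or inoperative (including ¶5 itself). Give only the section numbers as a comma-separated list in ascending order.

1, 2, 3, 4, 5, 6, 7, 8, 9

¶5 is struck. No other provision's operative terms depend on ¶5. ¶7 provides that the Agreement is not severable, so the invalidity of any one provision voids the entire Agreement. No provision of the Agreement survives.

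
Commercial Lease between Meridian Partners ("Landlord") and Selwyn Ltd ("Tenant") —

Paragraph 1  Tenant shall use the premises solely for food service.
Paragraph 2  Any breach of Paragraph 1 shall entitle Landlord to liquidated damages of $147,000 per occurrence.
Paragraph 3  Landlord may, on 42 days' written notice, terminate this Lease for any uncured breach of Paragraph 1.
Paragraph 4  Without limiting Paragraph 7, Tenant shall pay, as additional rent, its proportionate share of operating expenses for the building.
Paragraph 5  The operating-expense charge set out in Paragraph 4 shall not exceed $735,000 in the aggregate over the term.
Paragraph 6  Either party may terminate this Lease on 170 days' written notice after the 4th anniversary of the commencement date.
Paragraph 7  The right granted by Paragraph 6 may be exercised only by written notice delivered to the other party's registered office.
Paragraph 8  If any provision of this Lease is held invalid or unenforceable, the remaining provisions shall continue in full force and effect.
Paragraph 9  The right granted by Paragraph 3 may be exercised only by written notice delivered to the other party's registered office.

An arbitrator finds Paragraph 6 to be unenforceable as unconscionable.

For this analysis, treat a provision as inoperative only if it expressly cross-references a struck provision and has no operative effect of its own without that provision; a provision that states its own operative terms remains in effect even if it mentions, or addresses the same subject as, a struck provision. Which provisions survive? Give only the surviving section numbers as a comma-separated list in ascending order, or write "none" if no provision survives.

1, 2, 3, 4, 5, 8, 9

Paragraph 6 is struck. The only function of Paragraph 7 is the notice requirement for Paragraph 6, so it cannot stand once Paragraph 6 is removed. Although Paragraph 4 refers to Paragraph 7, its operative terms do not depend on Paragraph 7, so it remains in effect. Paragraph 8 is a severability clause and preserves every provision that can still be given independent effect. Paragraph 1, Paragraph 2, Paragraph 3, Paragraph 4, Paragraph 5, Paragraph 8, and Paragraph 9 remain in effect.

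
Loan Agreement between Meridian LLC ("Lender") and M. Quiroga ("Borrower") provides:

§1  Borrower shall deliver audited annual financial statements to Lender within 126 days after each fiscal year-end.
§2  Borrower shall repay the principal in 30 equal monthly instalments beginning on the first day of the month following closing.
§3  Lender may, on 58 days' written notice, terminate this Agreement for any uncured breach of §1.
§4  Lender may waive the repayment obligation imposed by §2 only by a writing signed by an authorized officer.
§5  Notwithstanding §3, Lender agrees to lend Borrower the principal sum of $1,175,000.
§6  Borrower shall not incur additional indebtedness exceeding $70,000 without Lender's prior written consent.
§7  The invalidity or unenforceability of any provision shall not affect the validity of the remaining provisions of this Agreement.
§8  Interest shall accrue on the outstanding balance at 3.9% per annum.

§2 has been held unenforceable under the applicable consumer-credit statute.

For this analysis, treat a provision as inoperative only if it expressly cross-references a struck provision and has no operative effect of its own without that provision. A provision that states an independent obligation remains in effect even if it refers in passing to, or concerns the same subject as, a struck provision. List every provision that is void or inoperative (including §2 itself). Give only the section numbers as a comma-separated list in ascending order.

2, 4

§2 is struck. The only function of §4 is the waiver condition for §2, so it cannot stand once §2 is removed. Under the severability clause in §7, the remaining provisions continue in force. §1, §3, §5, §6, §7, and §8 remain in effect.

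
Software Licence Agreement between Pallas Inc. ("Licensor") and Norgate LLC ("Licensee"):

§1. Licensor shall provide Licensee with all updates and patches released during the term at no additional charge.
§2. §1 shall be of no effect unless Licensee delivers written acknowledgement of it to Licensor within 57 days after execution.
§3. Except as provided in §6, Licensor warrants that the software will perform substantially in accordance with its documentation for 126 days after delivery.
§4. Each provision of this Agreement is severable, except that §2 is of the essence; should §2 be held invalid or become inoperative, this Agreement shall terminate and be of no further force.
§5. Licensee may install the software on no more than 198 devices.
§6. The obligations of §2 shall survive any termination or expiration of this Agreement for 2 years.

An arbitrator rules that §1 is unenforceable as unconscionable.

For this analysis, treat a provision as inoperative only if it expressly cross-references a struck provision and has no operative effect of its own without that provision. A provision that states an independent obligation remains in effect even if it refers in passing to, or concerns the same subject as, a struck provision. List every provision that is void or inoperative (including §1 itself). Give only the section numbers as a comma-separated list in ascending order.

§1 is struck. §2 operates only by reference to §1, so it falls with §1. The only function of §6 is the survival period for §2, so it cannot stand once §2 is removed. §4 makes §2 an essential term, and §2 has been rendered inoperative by the cascade; under §4, the entire Agreement is therefore void. No provision of the Agreement survives.

1, 2, 3, 4, 5, 6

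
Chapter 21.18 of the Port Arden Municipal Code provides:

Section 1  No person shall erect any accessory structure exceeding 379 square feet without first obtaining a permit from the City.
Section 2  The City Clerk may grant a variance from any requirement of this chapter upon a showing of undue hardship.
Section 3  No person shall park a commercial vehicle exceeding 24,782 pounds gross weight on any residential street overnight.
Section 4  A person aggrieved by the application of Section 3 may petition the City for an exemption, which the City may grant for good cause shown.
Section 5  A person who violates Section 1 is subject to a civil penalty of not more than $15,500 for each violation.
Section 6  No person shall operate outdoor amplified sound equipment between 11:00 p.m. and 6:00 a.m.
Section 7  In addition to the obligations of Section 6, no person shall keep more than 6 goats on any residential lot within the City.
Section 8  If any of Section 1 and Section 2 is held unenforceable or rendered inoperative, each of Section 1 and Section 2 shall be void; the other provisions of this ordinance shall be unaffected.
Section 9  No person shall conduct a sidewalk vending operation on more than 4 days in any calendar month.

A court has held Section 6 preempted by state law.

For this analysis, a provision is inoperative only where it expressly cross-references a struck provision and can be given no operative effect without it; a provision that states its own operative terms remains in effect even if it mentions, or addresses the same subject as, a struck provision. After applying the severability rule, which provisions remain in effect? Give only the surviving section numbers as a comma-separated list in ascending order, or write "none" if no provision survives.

Section 6 is struck. Although Section 7 refers to Section 6, its operative terms do not depend on Section 6, so it remains in effect. Nothing else in the ordinance is defined by reference to Section 6. Section 8 ties Section 1 and Section 2 together, but none of those is affected here; the remaining provisions continue in force under Section 8. That leaves Section 1, Section 2, Section 3, Section 4, Section 5, Section 7, Section 8, and Section 9 in effect.

1, 2, 3, 4, 5, 7, 8, 9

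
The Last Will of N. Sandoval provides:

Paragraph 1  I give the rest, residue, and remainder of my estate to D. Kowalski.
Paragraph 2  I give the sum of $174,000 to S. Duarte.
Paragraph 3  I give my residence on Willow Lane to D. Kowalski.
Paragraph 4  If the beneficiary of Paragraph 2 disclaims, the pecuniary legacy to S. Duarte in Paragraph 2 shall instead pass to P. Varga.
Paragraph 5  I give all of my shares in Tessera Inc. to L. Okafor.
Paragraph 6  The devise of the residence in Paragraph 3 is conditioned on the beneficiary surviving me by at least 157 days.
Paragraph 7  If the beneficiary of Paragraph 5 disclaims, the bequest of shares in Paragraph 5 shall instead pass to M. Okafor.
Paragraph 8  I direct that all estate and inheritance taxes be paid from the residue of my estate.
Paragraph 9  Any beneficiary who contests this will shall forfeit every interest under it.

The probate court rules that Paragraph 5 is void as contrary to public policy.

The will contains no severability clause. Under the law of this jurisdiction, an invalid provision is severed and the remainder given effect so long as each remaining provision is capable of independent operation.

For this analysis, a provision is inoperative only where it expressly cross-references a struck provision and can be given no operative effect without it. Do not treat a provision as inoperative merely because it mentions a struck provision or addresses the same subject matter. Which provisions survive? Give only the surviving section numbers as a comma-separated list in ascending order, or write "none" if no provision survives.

Paragraph 5 is struck. Paragraph 7 operates only by reference to Paragraph 5, so it falls with Paragraph 5. With no severability clause, the stated default rule severs what cannot stand and enforces each remaining provision that can operate on its own. The provisions still in force are Paragraph 1, Paragraph 2, Paragraph 3, Paragraph 4, Paragraph 6, Paragraph 8, and Paragraph 9.

1, 2, 3, 4, 6, 8, 9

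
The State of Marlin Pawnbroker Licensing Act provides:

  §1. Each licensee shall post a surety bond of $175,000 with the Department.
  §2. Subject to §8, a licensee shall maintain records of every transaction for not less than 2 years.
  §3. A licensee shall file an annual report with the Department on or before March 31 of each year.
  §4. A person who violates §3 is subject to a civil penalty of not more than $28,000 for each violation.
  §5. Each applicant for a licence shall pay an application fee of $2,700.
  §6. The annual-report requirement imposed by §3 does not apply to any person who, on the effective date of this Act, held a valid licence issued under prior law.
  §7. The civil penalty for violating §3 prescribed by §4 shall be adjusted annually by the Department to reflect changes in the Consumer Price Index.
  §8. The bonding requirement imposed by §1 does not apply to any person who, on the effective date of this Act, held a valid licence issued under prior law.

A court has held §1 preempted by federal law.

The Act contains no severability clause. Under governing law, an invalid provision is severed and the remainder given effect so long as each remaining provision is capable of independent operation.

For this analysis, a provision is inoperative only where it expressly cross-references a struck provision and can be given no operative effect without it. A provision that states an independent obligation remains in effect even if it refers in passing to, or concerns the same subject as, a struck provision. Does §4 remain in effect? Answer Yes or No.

Yes

§1 is struck. §8 operates only by reference to §1, so it falls with §1. Although §2 refers to §8, its operative terms do not depend on §8, so it remains in effect. With no severability clause, the stated default rule severs what cannot stand and enforces each remaining provision that can operate on its own. The provisions still in force are §2, §3, §4, §5, §6, and §7. §4 is among the surviving provisions, so the answer is yes.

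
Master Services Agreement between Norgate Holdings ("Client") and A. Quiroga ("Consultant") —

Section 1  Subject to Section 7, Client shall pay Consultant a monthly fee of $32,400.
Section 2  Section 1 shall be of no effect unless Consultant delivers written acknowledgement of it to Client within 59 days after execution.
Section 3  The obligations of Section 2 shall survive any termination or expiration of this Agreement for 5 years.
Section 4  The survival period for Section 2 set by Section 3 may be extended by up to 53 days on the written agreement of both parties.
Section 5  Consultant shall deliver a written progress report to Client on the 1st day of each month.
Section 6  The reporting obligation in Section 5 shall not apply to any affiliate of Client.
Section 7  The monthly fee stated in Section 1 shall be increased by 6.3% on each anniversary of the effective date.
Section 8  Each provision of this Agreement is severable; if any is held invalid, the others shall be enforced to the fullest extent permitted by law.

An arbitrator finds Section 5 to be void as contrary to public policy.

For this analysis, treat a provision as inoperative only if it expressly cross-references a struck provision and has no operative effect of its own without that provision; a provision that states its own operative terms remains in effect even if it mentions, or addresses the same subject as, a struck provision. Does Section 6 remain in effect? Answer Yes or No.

Section 5 is struck. Section 6 has no operative effect of its own apart from Section 5 and is therefore inoperative. Section 8 is a severability clause and preserves every provision that can still be given independent effect. That leaves Section 1, Section 2, Section 3, Section 4, Section 7, and Section 8 in effect. Section 6 is among the inoperative provisions, so the answer is no.

No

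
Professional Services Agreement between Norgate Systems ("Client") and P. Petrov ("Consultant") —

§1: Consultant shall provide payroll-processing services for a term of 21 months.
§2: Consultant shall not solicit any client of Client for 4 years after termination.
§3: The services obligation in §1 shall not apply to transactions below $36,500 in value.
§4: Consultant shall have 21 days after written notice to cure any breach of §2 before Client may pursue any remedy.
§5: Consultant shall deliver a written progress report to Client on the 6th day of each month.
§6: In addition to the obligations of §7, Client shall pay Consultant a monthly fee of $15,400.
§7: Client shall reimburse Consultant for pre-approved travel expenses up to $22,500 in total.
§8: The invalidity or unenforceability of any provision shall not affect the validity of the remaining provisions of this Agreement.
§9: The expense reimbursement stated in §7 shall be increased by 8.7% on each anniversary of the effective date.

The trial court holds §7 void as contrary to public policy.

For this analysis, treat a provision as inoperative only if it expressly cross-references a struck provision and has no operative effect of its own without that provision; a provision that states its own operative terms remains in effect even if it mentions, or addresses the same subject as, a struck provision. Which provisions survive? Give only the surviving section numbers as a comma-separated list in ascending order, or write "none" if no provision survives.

§7 is struck. §9 operates only by reference to §7, so it falls with §7. §6 mentions §7 but its own obligation stands independently of §7, so §6 is not affected. §8 is a severability clause and preserves every provision that can still be given independent effect. §1, §2, §3, §4, §5, §6, and §8 remain in effect.

1, 2, 3, 4, 5, 6, 8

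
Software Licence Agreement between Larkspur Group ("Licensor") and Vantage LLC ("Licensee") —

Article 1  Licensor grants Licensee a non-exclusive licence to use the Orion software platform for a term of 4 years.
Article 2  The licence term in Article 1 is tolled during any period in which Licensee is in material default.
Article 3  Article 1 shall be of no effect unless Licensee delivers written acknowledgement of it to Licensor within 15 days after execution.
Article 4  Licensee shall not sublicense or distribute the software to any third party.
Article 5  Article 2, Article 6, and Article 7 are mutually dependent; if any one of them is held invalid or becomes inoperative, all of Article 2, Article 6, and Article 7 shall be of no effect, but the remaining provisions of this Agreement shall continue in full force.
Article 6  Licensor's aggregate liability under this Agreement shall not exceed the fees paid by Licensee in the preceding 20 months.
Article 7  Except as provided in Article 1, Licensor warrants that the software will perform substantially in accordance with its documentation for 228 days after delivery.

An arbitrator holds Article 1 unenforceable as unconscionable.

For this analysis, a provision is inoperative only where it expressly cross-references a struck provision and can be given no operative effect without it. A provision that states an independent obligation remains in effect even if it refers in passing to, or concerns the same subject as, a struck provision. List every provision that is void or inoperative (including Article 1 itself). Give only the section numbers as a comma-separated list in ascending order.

Article 1 is struck. The whole of Article 2 is the tolling of the licence term, defined by reference to Article 1, so Article 2 cannot stand once Article 1 is removed. Article 3 merely fixes the acknowledgement condition for Article 1; with Article 1 gone it has nothing to operate on and falls away. Article 5 declares Article 2, Article 6, and Article 7 mutually dependent; since one of them has fallen, all of them are of no effect. That brings down Article 6 and Article 7 as well. The remainder continues in force under Article 5. That leaves Article 4 and Article 5 in effect.

1, 2, 3, 6, 7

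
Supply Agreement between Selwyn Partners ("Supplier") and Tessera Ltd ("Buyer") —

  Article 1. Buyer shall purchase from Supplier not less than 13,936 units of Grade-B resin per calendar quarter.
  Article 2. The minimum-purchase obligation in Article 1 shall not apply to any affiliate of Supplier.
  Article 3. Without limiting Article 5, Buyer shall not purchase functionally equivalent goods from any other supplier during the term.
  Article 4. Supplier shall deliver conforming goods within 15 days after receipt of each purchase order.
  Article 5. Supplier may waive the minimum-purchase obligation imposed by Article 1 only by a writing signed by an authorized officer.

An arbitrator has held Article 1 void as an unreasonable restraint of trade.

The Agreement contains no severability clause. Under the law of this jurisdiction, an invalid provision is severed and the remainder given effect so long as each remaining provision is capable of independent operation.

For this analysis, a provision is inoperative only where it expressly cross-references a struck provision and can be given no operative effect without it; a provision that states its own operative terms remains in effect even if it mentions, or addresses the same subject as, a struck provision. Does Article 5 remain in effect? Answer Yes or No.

No

Article 1 is struck. Article 2 has no operative effect of its own apart from Article 1 and is therefore inoperative. Article 5 has no operative effect of its own apart from Article 1 and is therefore inoperative. Article 3 mentions Article 5 but its own obligation stands independently of Article 5, so Article 3 is not affected. Under the stated default rule, only provisions that cannot operate independently fall away; the rest are enforced. Article 3 and Article 4 remain in effect. Article 5 is among the inoperative provisions, so the answer is no.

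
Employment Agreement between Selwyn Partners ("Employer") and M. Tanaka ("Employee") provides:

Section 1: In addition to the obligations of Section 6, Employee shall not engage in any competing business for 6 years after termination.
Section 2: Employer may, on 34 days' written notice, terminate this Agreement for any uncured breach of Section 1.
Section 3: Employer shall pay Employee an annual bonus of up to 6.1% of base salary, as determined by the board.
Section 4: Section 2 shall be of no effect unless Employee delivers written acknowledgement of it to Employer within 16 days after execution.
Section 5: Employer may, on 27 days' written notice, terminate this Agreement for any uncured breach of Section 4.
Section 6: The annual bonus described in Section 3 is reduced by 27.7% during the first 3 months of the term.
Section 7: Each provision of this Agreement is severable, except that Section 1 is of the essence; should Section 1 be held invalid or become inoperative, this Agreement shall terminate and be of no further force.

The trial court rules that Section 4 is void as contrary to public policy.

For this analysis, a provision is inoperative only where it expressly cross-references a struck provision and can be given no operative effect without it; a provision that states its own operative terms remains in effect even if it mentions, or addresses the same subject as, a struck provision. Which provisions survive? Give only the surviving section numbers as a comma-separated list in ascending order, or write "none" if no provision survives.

1, 2, 3, 6, 7

Section 4 is struck. Section 5 merely fixes the termination right for breach of Section 4; with Section 4 gone it has nothing to operate on and falls away. Section 7 makes Section 1 an essential term, but Section 1 is unaffected, so the severability proviso in Section 7 preserves the remaining provisions. Section 1, Section 2, Section 3, Section 6, and Section 7 remain in effect.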